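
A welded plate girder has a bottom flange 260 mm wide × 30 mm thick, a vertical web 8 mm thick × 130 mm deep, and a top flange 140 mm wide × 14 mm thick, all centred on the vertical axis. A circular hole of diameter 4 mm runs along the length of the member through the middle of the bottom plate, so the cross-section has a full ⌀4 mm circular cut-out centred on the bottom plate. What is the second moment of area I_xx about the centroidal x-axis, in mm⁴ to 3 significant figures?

I_xx ≈ 4.06 × 10⁷ mm⁴

Split into non-overlapping primitives; take the origin at the lower-left of the bounding box.
Bottom plate: 260 × 30, A = 7 800 mm², y = 15 mm, Ī = 585 000 mm⁴.
Web plate: 8 × 130, A = 1 040 mm², y = 95 mm, Ī = 1 464 667 mm⁴.
Top plate: 140 × 14, A = 1 960 mm², y = 167 mm, Ī = 32 013 mm⁴.
Hole (subtracted): ⌀4, A = 12.566 mm², y = 15 mm, Ī = 12.566 mm⁴.
Centroid: ȳ = ΣA·y / ΣA = 50.33 mm.
Transfer each piece to the centroidal x-axis using Ī + A·d² with d = y − 50.33:
  bottom plate: d = -35.33 mm → contributes +10 321 028 mm⁴
  web plate: d = 44.67 mm → contributes +3 539 892 mm⁴
  top plate: d = 116.67 mm → contributes +26 711 317 mm⁴
  hole: d = -35.33 mm → contributes −15 698 mm⁴
Total I = 40 556 539 mm⁴.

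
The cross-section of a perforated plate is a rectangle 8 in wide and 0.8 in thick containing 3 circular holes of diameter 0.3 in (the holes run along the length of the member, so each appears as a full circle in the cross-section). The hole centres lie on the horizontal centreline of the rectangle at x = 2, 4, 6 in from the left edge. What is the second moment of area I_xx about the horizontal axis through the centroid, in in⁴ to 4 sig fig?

Treat the section as a set of non-overlapping primitives; coordinates are from the bounding-box lower-left.
Plate: 8 × 0.8, A = 6.4 in², y = 0.4 in, Ī = 0.341333 in⁴.
Hole 1 (subtracted): ⌀0.3, A = 0.0706858 in², y = 0.4 in, Ī = 0.000397608 in⁴.
Hole 2 (subtracted): ⌀0.3, A = 0.0706858 in², y = 0.4 in, Ī = 0.000397608 in⁴.
Hole 3 (subtracted): ⌀0.3, A = 0.0706858 in², y = 0.4 in, Ī = 0.000397608 in⁴.
By symmetry the centroid is at mid-height, ȳ = 0.4 in.
All pieces are centred on the horizontal axis through the centroid, so I = ΣĪ (holes subtracted) = 0.340141 in⁴.

I_xx ≈ 0.3401 in⁴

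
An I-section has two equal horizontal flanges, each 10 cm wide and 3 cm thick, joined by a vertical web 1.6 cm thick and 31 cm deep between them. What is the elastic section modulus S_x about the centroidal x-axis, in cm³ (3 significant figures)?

Treat the section as a set of non-overlapping primitives; coordinates are from the bounding-box lower-left.
Bottom flange: 10 × 3, A = 30 cm², y = 1.5 cm, Ī = 22.5 cm⁴.
Web: 1.6 × 31, A = 49.6 cm², y = 18.5 cm, Ī = 3972.1 cm⁴.
Top flange: 10 × 3, A = 30 cm², y = 35.5 cm, Ī = 22.5 cm⁴.
By symmetry the centroid is at mid-height, ȳ = 18.5 cm.
Transfer each piece to the centroidal x-axis using Ī + A·d² with d = y − 18.5:
  bottom flange: d = -17 cm → contributes +8692.5 cm⁴
  web: d = 0 cm → contributes +3972.1 cm⁴
  top flange: d = 17 cm → contributes +8692.5 cm⁴
Total I = 21 357 cm⁴.
Extreme fibre distance c = 18.5 cm; S = I/c = 1154.4 cm³.

S_x ≈ 1150 cm³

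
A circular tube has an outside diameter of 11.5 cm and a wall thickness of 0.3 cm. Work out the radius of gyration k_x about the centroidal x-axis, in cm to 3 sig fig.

k_x ≈ 3.96 cm

Decompose the section into non-overlapping parts with the origin at the bottom-left of its bounding rectangle.
Outer circle: ⌀11.5, A = 103.87 cm², y = 5.75 cm, Ī = 858.54 cm⁴.
Bore (subtracted): ⌀10.9, A = 93.313 cm², y = 5.75 cm, Ī = 692.91 cm⁴.
By symmetry the centroid is at mid-height, ȳ = 5.75 cm.
All pieces are centred on the centroidal x-axis, so I = ΣĪ (holes subtracted) = 165.63 cm⁴.
Radius of gyration: k = √(I/A) = √(165.63 / 10.556) = 3.9612 cm.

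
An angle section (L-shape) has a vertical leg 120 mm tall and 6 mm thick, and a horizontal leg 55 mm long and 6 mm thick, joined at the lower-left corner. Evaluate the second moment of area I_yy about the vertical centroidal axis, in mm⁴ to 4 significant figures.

Split into non-overlapping primitives; take the origin at the lower-left of the bounding box.
Vertical leg: 6 × 120, A = 720 mm², x = 3 mm, Ī = 2 160 mm⁴.
Horizontal leg (remainder): 49 × 6, A = 294 mm², x = 30.5 mm, Ī = 58824.5 mm⁴.
Centroid: x̄ = ΣA·x / ΣA = 10.9734 mm.
Transfer each piece to the vertical centroidal axis using Ī + A·d² with d = x − 10.9734:
  vertical leg: d = -7.97337 mm → contributes +47933.8 mm⁴
  horizontal leg (remainder): d = 19.5266 mm → contributes +170 924 mm⁴
Total I = 218 857 mm⁴.

I_yy ≈ 2.189 × 10⁵ mm⁴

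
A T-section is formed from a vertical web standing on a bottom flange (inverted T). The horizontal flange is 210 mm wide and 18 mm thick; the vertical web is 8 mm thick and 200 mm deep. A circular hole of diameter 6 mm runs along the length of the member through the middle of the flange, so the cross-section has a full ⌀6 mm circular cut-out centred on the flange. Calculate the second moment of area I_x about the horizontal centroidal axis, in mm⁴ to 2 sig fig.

I_x ≈ 1.9 × 10⁷ mm⁴

Treat the section as a set of non-overlapping primitives; coordinates are from the bounding-box lower-left.
Flange: 210 × 18, A = 3 780 mm², y = 9 mm, Ī = 102 060 mm⁴.
Web: 8 × 200, A = 1 600 mm², y = 118 mm, Ī = 5 333 333 mm⁴.
Hole (subtracted): ⌀6, A = 28.27 mm², y = 9 mm, Ī = 63.62 mm⁴.
Centroid: ȳ = ΣA·y / ΣA = 41.59 mm.
Transfer each piece to the horizontal centroidal axis using Ī + A·d² with d = y − 41.59:
  flange: d = -32.59 mm → contributes +4 116 242 mm⁴
  web: d = 76.41 mm → contributes +14 675 496 mm⁴
  hole: d = -32.59 mm → contributes −30 090 mm⁴
Total I = 18 761 649 mm⁴.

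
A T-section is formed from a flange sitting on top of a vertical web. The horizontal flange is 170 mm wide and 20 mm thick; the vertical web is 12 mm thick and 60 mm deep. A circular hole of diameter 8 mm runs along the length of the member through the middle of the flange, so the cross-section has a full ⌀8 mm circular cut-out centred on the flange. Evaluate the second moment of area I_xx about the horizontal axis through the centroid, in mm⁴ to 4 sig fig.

I_xx ≈ 1.277 × 10⁶ mm⁴

Break the section into simple shapes (no overlaps), measuring from the bottom-left corner of the bounding box.
Flange: 170 × 20, A = 3 400 mm², y = 70 mm, Ī = 113 333 mm⁴.
Web: 12 × 60, A = 720 mm², y = 30 mm, Ī = 216 000 mm⁴.
Hole (subtracted): ⌀8, A = 50.2655 mm², y = 70 mm, Ī = 201.062 mm⁴.
Centroid: ȳ = ΣA·y / ΣA = 62.9234 mm.
Transfer each piece to the horizontal axis through the centroid using Ī + A·d² with d = y − 62.9234:
  flange: d = 7.07663 mm → contributes +283 601 mm⁴
  web: d = -32.9234 mm → contributes +996 443 mm⁴
  hole: d = 7.07663 mm → contributes −2718.29 mm⁴
Total I = 1 277 325 mm⁴.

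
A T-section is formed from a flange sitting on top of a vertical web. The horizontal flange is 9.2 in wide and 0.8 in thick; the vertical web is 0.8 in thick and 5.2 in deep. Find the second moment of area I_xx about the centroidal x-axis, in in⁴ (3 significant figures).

I_xx ≈ 33.7 in⁴

Treat the section as a set of non-overlapping primitives; coordinates are from the bounding-box lower-left.
Flange: 9.2 × 0.8, A = 7.36 in², y = 5.6 in, Ī = 0.39253 in⁴.
Web: 0.8 × 5.2, A = 4.16 in², y = 2.6 in, Ī = 9.3739 in⁴.
Centroid: ȳ = ΣA·y / ΣA = 4.5167 in.
Transfer each piece to the centroidal x-axis using Ī + A·d² with d = y − 4.5167:
  flange: d = 1.0833 in → contributes +9.0303 in⁴
  web: d = -1.9167 in → contributes +24.656 in⁴
Total I = 33.686 in⁴.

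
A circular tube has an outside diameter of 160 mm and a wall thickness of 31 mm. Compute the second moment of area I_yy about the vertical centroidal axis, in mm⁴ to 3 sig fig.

I_yy ≈ 2.76 × 10⁷ mm⁴

Treat the section as a set of non-overlapping primitives; coordinates are from the bounding-box lower-left.
Outer circle: ⌀160, A = 20 106 mm², x = 80 mm, Ī = 32 169 909 mm⁴.
Bore (subtracted): ⌀98, A = 7 543 mm², x = 80 mm, Ī = 4 527 664 mm⁴.
By symmetry the centroid is at mid-width, x̄ = 80 mm.
All pieces are centred on the vertical centroidal axis, so I = ΣĪ (holes subtracted) = 27 642 245 mm⁴.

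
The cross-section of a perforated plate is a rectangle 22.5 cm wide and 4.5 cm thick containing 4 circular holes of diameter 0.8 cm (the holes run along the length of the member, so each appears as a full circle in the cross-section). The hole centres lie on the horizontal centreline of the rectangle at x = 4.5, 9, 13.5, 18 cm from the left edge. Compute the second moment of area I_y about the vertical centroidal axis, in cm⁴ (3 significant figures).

Treat the section as a set of non-overlapping primitives; coordinates are from the bounding-box lower-left.
Plate: 22.5 × 4.5, A = 101.25 cm², x = 11.25 cm, Ī = 4271.5 cm⁴.
Hole 1 (subtracted): ⌀0.8, A = 0.50265 cm², x = 4.5 cm, Ī = 0.020106 cm⁴.
Hole 2 (subtracted): ⌀0.8, A = 0.50265 cm², x = 9 cm, Ī = 0.020106 cm⁴.
Hole 3 (subtracted): ⌀0.8, A = 0.50265 cm², x = 13.5 cm, Ī = 0.020106 cm⁴.
Hole 4 (subtracted): ⌀0.8, A = 0.50265 cm², x = 18 cm, Ī = 0.020106 cm⁴.
By symmetry the centroid is at mid-width, x̄ = 11.25 cm.
Transfer each piece to the vertical centroidal axis using Ī + A·d² with d = x − 11.25:
  plate: d = 0 cm → contributes +4271.5 cm⁴
  hole 1: d = -6.75 cm → contributes −22.922 cm⁴
  hole 2: d = -2.25 cm → contributes −2.5648 cm⁴
  hole 3: d = 2.25 cm → contributes −2.5648 cm⁴
  hole 4: d = 6.75 cm → contributes −22.922 cm⁴
Total I = 4220.5 cm⁴.

I_y ≈ 4220 cm⁴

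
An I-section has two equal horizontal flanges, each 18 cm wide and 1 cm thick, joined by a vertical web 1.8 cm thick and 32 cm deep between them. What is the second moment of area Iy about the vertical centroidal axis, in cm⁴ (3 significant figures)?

Iy ≈ 988 cm⁴

Treat the section as a set of non-overlapping primitives; coordinates are from the bounding-box lower-left.
Bottom flange: 18 × 1, A = 18 cm², x = 9 cm, Ī = 486 cm⁴.
Web: 1.8 × 32, A = 57.6 cm², x = 9 cm, Ī = 15.552 cm⁴.
Top flange: 18 × 1, A = 18 cm², x = 9 cm, Ī = 486 cm⁴.
By symmetry the centroid is at mid-width, x̄ = 9 cm.
All pieces are centred on the vertical centroidal axis, so I = ΣĪ = 987.55 cm⁴.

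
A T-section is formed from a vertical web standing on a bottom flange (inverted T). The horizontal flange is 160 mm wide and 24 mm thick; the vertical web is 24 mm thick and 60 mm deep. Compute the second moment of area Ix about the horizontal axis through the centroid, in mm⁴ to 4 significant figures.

Treat the section as a set of non-overlapping primitives; coordinates are from the bounding-box lower-left.
Flange: 160 × 24, A = 3 840 mm², y = 12 mm, Ī = 184 320 mm⁴.
Web: 24 × 60, A = 1 440 mm², y = 54 mm, Ī = 432 000 mm⁴.
Centroid: ȳ = ΣA·y / ΣA = 23.4545 mm.
Transfer each piece to the horizontal axis through the centroid using Ī + A·d² with d = y − 23.4545:
  flange: d = -11.4545 mm → contributes +688 153 mm⁴
  web: d = 30.5455 mm → contributes +1 775 556 mm⁴
Total I = 2 463 709 mm⁴.

Ix ≈ 2.464 × 10⁶ mm⁴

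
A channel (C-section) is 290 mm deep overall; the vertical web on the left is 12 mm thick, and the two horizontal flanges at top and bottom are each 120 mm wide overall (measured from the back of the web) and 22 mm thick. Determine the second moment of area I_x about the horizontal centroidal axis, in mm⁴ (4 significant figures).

Break the section into simple shapes (no overlaps), measuring from the bottom-left corner of the bounding box.
Web: 12 × 290, A = 3 480 mm², y = 145 mm, Ī = 24 389 000 mm⁴.
Top flange (beyond web): 108 × 22, A = 2 376 mm², y = 279 mm, Ī = 95 832 mm⁴.
Bottom flange (beyond web): 108 × 22, A = 2 376 mm², y = 11 mm, Ī = 95 832 mm⁴.
By symmetry the centroid is at mid-height, ȳ = 145 mm.
Transfer each piece to the horizontal centroidal axis using Ī + A·d² with d = y − 145:
  web: d = 0 mm → contributes +24 389 000 mm⁴
  top flange (beyond web): d = 134 mm → contributes +42 759 288 mm⁴
  bottom flange (beyond web): d = -134 mm → contributes +42 759 288 mm⁴
Total I = 109 907 576 mm⁴.

I_x ≈ 1.099 × 10⁸ mm⁴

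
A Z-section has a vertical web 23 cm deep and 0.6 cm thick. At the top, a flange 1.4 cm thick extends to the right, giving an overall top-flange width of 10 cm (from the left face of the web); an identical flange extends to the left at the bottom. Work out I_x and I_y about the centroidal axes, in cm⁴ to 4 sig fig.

Break the section into simple shapes (no overlaps), measuring from the bottom-left corner of the bounding box.
Web: 0.6 × 23, A = 13.8 cm², y = 11.5 cm, Ī = 608.35 cm⁴.
Top flange (beyond web): 9.4 × 1.4, A = 13.16 cm², y = 22.3 cm, Ī = 2.14947 cm⁴.
Bottom flange (beyond web): 9.4 × 1.4, A = 13.16 cm², y = 0.7 cm, Ī = 2.14947 cm⁴.
Centroid: ȳ = ΣA·y / ΣA = 11.5 cm.
Transfer each piece to the centroidal x-axis using Ī + A·d² with d = y − 11.5:
  web: d = 0 cm → contributes +608.35 cm⁴
  top flange (beyond web): d = 10.8 cm → contributes +1537.13 cm⁴
  bottom flange (beyond web): d = -10.8 cm → contributes +1537.13 cm⁴
Total I = 3682.61 cm⁴.
For the y-axis: x̄ = 9.7 cm.
Repeating about the centroidal y-axis gives I_y = 852.217 cm⁴.

I_x ≈ 3683 cm⁴, I_y ≈ 852.2 cm⁴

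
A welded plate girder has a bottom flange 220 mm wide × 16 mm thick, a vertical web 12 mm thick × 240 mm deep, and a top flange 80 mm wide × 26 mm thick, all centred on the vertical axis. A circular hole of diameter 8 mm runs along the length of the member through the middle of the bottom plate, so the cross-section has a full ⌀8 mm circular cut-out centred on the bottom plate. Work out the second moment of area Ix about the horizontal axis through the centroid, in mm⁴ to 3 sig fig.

Decompose the section into non-overlapping parts with the origin at the bottom-left of its bounding rectangle.
Bottom plate: 220 × 16, A = 3 520 mm², y = 8 mm, Ī = 75 093 mm⁴.
Web plate: 12 × 240, A = 2 880 mm², y = 136 mm, Ī = 13 824 000 mm⁴.
Top plate: 80 × 26, A = 2 080 mm², y = 269 mm, Ī = 117 173 mm⁴.
Hole (subtracted): ⌀8, A = 50.265 mm², y = 8 mm, Ī = 201.06 mm⁴.
Centroid: ȳ = ΣA·y / ΣA = 116.13 mm.
Transfer each piece to the horizontal axis through the centroid using Ī + A·d² with d = y − 116.13:
  bottom plate: d = -108.13 mm → contributes +41 232 431 mm⁴
  web plate: d = 19.868 mm → contributes +14 960 899 mm⁴
  top plate: d = 152.87 mm → contributes +48 724 220 mm⁴
  hole: d = -108.13 mm → contributes −587 926 mm⁴
Total I = 104 329 623 mm⁴.

Ix ≈ 1.04 × 10⁸ mm⁴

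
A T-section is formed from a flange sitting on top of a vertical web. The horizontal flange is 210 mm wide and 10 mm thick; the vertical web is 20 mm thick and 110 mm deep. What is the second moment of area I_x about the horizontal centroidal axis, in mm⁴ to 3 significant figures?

I_x ≈ 6.10 × 10⁶ mm⁴

Break the section into simple shapes (no overlaps), measuring from the bottom-left corner of the bounding box.
Flange: 210 × 10, A = 2 100 mm², y = 115 mm, Ī = 17 500 mm⁴.
Web: 20 × 110, A = 2 200 mm², y = 55 mm, Ī = 2 218 333 mm⁴.
Centroid: ȳ = ΣA·y / ΣA = 84.302 mm.
Transfer each piece to the horizontal centroidal axis using Ī + A·d² with d = y − 84.302:
  flange: d = 30.698 mm → contributes +1 996 429 mm⁴
  web: d = -29.302 mm → contributes +4 107 311 mm⁴
Total I = 6 103 740 mm⁴.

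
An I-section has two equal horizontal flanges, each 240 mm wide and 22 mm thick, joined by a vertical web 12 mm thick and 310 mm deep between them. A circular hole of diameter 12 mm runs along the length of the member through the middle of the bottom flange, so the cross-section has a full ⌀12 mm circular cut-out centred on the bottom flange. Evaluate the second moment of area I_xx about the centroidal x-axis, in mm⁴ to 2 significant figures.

I_xx ≈ 3.2 × 10⁸ mm⁴

Treat the section as a set of non-overlapping primitives; coordinates are from the bounding-box lower-left.
Bottom flange: 240 × 22, A = 5 280 mm², y = 11 mm, Ī = 212 960 mm⁴.
Web: 12 × 310, A = 3 720 mm², y = 177 mm, Ī = 29 791 000 mm⁴.
Top flange: 240 × 22, A = 5 280 mm², y = 343 mm, Ī = 212 960 mm⁴.
Hole (subtracted): ⌀12, A = 113.1 mm², y = 11 mm, Ī = 1 018 mm⁴.
Centroid: ȳ = ΣA·y / ΣA = 178.3 mm.
Transfer each piece to the centroidal x-axis using Ī + A·d² with d = y − 178.3:
  bottom flange: d = -167.3 mm → contributes +148 040 957 mm⁴
  web: d = -1.325 mm → contributes +29 797 533 mm⁴
  top flange: d = 164.7 mm → contributes +143 394 868 mm⁴
  hole: d = -167.3 mm → contributes −3 167 486 mm⁴
Total I = 318 065 872 mm⁴.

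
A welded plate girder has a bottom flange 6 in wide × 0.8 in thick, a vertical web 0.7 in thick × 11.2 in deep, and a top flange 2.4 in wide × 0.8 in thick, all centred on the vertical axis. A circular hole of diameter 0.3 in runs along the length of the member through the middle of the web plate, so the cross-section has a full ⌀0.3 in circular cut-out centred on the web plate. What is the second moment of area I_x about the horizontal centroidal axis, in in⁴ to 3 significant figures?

Treat the section as a set of non-overlapping primitives; coordinates are from the bounding-box lower-left.
Bottom plate: 6 × 0.8, A = 4.8 in², y = 0.4 in, Ī = 0.256 in⁴.
Web plate: 0.7 × 11.2, A = 7.84 in², y = 6.4 in, Ī = 81.954 in⁴.
Top plate: 2.4 × 0.8, A = 1.92 in², y = 12.4 in, Ī = 0.1024 in⁴.
Hole (subtracted): ⌀0.3, A = 0.070686 in², y = 6.4 in, Ī = 0.00039761 in⁴.
Centroid: ȳ = ΣA·y / ΣA = 5.2074 in.
Transfer each piece to the horizontal centroidal axis using Ī + A·d² with d = y − 5.2074:
  bottom plate: d = -4.8074 in → contributes +111.19 in⁴
  web plate: d = 1.1926 in → contributes +93.105 in⁴
  top plate: d = 7.1926 in → contributes +99.431 in⁴
  hole: d = 1.1926 in → contributes −0.10093 in⁴
Total I = 303.62 in⁴.

I_x ≈ 304 in⁴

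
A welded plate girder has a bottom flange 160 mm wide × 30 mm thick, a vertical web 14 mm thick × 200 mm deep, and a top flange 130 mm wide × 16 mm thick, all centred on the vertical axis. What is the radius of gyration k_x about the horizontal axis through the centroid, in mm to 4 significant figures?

k_x ≈ 94.48 mm

Treat the section as a set of non-overlapping primitives; coordinates are from the bounding-box lower-left.
Bottom plate: 160 × 30, A = 4 800 mm², y = 15 mm, Ī = 360 000 mm⁴.
Web plate: 14 × 200, A = 2 800 mm², y = 130 mm, Ī = 9 333 333 mm⁴.
Top plate: 130 × 16, A = 2 080 mm², y = 238 mm, Ī = 44373.3 mm⁴.
Centroid: ȳ = ΣA·y / ΣA = 96.1818 mm.
Transfer each piece to the horizontal axis through the centroid using Ī + A·d² with d = y − 96.1818:
  bottom plate: d = -81.1818 mm → contributes +31 994 340 mm⁴
  web plate: d = 33.8182 mm → contributes +12 535 608 mm⁴
  top plate: d = 141.818 mm → contributes +41 878 158 mm⁴
Total I = 86 408 107 mm⁴.
Radius of gyration: k = √(I/A) = √(86 408 107 / 9 680) = 94.4799 mm.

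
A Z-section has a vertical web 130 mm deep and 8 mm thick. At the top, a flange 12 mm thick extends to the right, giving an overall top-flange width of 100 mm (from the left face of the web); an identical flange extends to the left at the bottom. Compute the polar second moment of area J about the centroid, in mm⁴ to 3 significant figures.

Split into non-overlapping primitives; take the origin at the lower-left of the bounding box.
Web: 8 × 130, A = 1 040 mm², y = 65 mm, Ī = 1 464 667 mm⁴.
Top flange (beyond web): 92 × 12, A = 1 104 mm², y = 124 mm, Ī = 13 248 mm⁴.
Bottom flange (beyond web): 92 × 12, A = 1 104 mm², y = 6 mm, Ī = 13 248 mm⁴.
Centroid: ȳ = ΣA·y / ΣA = 65 mm.
Transfer each piece to the centroidal x-axis using Ī + A·d² with d = y − 65:
  web: d = 0 mm → contributes +1 464 667 mm⁴
  top flange (beyond web): d = 59 mm → contributes +3 856 272 mm⁴
  bottom flange (beyond web): d = -59 mm → contributes +3 856 272 mm⁴
Total I = 9 177 211 mm⁴.
For the y-axis: x̄ = 96 mm.
Repeating about the centroidal y-axis gives I_y = 7 082 923 mm⁴.
Polar second moment: J = I_x + I_y = 16 260 133 mm⁴.

J ≈ 1.63 × 10⁷ mm⁴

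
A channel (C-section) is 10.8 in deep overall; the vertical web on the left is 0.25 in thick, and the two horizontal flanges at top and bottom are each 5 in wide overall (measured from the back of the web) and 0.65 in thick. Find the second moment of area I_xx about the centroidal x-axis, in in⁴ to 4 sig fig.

Decompose the section into non-overlapping parts with the origin at the bottom-left of its bounding rectangle.
Web: 0.25 × 10.8, A = 2.7 in², y = 5.4 in, Ī = 26.244 in⁴.
Top flange (beyond web): 4.75 × 0.65, A = 3.0875 in², y = 10.475 in, Ī = 0.108706 in⁴.
Bottom flange (beyond web): 4.75 × 0.65, A = 3.0875 in², y = 0.325 in, Ī = 0.108706 in⁴.
By symmetry the centroid is at mid-height, ȳ = 5.4 in.
Transfer each piece to the centroidal x-axis using Ī + A·d² with d = y − 5.4:
  web: d = 0 in → contributes +26.244 in⁴
  top flange (beyond web): d = 5.075 in → contributes +79.6292 in⁴
  bottom flange (beyond web): d = -5.075 in → contributes +79.6292 in⁴
Total I = 185.502 in⁴.

I_xx ≈ 185.5 in⁴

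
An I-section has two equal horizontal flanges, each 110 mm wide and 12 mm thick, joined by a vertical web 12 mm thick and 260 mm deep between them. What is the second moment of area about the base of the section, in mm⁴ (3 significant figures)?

I_base ≈ 1.83 × 10⁸ mm⁴

Break the section into simple shapes (no overlaps), measuring from the bottom-left corner of the bounding box.
Bottom flange: 110 × 12, A = 1 320 mm², y = 6 mm, Ī = 15 840 mm⁴.
Web: 12 × 260, A = 3 120 mm², y = 142 mm, Ī = 17 576 000 mm⁴.
Top flange: 110 × 12, A = 1 320 mm², y = 278 mm, Ī = 15 840 mm⁴.
Transfer each piece to the base of the section using Ī + A·d² with d = y − 0:
  bottom flange: d = 6 mm → contributes +63 360 mm⁴
  web: d = 142 mm → contributes +80 487 680 mm⁴
  top flange: d = 278 mm → contributes +102 030 720 mm⁴
Total I = 182 581 760 mm⁴.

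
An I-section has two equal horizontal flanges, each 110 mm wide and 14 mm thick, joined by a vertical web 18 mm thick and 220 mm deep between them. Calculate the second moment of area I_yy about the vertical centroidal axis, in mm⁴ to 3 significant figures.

I_yy ≈ 3.21 × 10⁶ mm⁴

Split into non-overlapping primitives; take the origin at the lower-left of the bounding box.
Bottom flange: 110 × 14, A = 1 540 mm², x = 55 mm, Ī = 1 552 833 mm⁴.
Web: 18 × 220, A = 3 960 mm², x = 55 mm, Ī = 106 920 mm⁴.
Top flange: 110 × 14, A = 1 540 mm², x = 55 mm, Ī = 1 552 833 mm⁴.
By symmetry the centroid is at mid-width, x̄ = 55 mm.
All pieces are centred on the vertical centroidal axis, so I = ΣĪ = 3 212 587 mm⁴.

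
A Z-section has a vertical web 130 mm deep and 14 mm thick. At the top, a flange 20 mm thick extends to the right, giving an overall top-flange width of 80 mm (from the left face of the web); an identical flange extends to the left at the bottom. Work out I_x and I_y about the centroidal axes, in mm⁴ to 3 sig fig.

Break the section into simple shapes (no overlaps), measuring from the bottom-left corner of the bounding box.
Web: 14 × 130, A = 1 820 mm², y = 65 mm, Ī = 2 563 167 mm⁴.
Top flange (beyond web): 66 × 20, A = 1 320 mm², y = 120 mm, Ī = 44 000 mm⁴.
Bottom flange (beyond web): 66 × 20, A = 1 320 mm², y = 10 mm, Ī = 44 000 mm⁴.
Centroid: ȳ = ΣA·y / ΣA = 65 mm.
Transfer each piece to the centroidal x-axis using Ī + A·d² with d = y − 65:
  web: d = 0 mm → contributes +2 563 167 mm⁴
  top flange (beyond web): d = 55 mm → contributes +4 037 000 mm⁴
  bottom flange (beyond web): d = -55 mm → contributes +4 037 000 mm⁴
Total I = 10 637 167 mm⁴.
For the y-axis: x̄ = 73 mm.
Repeating about the centroidal y-axis gives I_y = 5 212 047 mm⁴.

I_x ≈ 1.06 × 10⁷ mm⁴, I_y ≈ 5.21 × 10⁶ mm⁴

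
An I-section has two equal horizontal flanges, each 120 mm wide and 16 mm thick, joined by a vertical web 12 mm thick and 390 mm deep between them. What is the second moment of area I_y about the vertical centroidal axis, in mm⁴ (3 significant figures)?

Treat the section as a set of non-overlapping primitives; coordinates are from the bounding-box lower-left.
Bottom flange: 120 × 16, A = 1 920 mm², x = 60 mm, Ī = 2 304 000 mm⁴.
Web: 12 × 390, A = 4 680 mm², x = 60 mm, Ī = 56 160 mm⁴.
Top flange: 120 × 16, A = 1 920 mm², x = 60 mm, Ī = 2 304 000 mm⁴.
By symmetry the centroid is at mid-width, x̄ = 60 mm.
All pieces are centred on the vertical centroidal axis, so I = ΣĪ = 4 664 160 mm⁴.

I_y ≈ 4.66 × 10⁶ mm⁴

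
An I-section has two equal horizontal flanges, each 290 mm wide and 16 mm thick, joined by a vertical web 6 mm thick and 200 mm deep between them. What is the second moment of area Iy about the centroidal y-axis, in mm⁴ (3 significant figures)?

Treat the section as a set of non-overlapping primitives; coordinates are from the bounding-box lower-left.
Bottom flange: 290 × 16, A = 4 640 mm², x = 145 mm, Ī = 32 518 667 mm⁴.
Web: 6 × 200, A = 1 200 mm², x = 145 mm, Ī = 3 600 mm⁴.
Top flange: 290 × 16, A = 4 640 mm², x = 145 mm, Ī = 32 518 667 mm⁴.
By symmetry the centroid is at mid-width, x̄ = 145 mm.
All pieces are centred on the centroidal y-axis, so I = ΣĪ = 65 040 933 mm⁴.

Iy ≈ 6.50 × 10⁷ mm⁴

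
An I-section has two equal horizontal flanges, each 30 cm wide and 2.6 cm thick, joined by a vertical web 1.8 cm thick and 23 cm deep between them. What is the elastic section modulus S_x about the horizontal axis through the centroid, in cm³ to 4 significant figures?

Treat the section as a set of non-overlapping primitives; coordinates are from the bounding-box lower-left.
Bottom flange: 30 × 2.6, A = 78 cm², y = 1.3 cm, Ī = 43.94 cm⁴.
Web: 1.8 × 23, A = 41.4 cm², y = 14.1 cm, Ī = 1825.05 cm⁴.
Top flange: 30 × 2.6, A = 78 cm², y = 26.9 cm, Ī = 43.94 cm⁴.
By symmetry the centroid is at mid-height, ȳ = 14.1 cm.
Transfer each piece to the horizontal axis through the centroid using Ī + A·d² with d = y − 14.1:
  bottom flange: d = -12.8 cm → contributes +12823.5 cm⁴
  web: d = 0 cm → contributes +1825.05 cm⁴
  top flange: d = 12.8 cm → contributes +12823.5 cm⁴
Total I = 27 472 cm⁴.
Extreme fibre distance c = 14.1 cm; S = I/c = 1948.37 cm³.

S_x ≈ 1948 cm³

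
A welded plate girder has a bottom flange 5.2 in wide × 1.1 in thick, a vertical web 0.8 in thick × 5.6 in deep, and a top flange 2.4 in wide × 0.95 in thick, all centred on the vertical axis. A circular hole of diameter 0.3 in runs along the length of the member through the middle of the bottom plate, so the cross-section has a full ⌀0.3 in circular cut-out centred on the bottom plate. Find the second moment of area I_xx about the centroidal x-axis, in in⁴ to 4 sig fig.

Break the section into simple shapes (no overlaps), measuring from the bottom-left corner of the bounding box.
Bottom plate: 5.2 × 1.1, A = 5.72 in², y = 0.55 in, Ī = 0.576767 in⁴.
Web plate: 0.8 × 5.6, A = 4.48 in², y = 3.9 in, Ī = 11.7077 in⁴.
Top plate: 2.4 × 0.95, A = 2.28 in², y = 7.175 in, Ī = 0.171475 in⁴.
Hole (subtracted): ⌀0.3, A = 0.0706858 in², y = 0.55 in, Ī = 0.000397608 in⁴.
Centroid: ȳ = ΣA·y / ΣA = 2.97664 in.
Transfer each piece to the centroidal x-axis using Ī + A·d² with d = y − 2.97664:
  bottom plate: d = -2.42664 in → contributes +34.2596 in⁴
  web plate: d = 0.923355 in → contributes +15.5273 in⁴
  top plate: d = 4.19836 in → contributes +40.3592 in⁴
  hole: d = -2.42664 in → contributes −0.416639 in⁴
Total I = 89.7294 in⁴.

I_xx ≈ 89.73 in⁴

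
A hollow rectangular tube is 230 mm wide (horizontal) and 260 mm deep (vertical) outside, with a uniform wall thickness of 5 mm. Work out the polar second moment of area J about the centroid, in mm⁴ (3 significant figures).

J ≈ 9.22 × 10⁷ mm⁴

Split into non-overlapping primitives; take the origin at the lower-left of the bounding box.
Outer rectangle: 230 × 260, A = 59 800 mm², y = 130 mm, Ī = 336 873 333 mm⁴.
Inner void (subtracted): 220 × 250, A = 55 000 mm², y = 130 mm, Ī = 286 458 333 mm⁴.
By symmetry the centroid is at mid-height, ȳ = 130 mm.
All pieces are centred on the centroidal x-axis, so I = ΣĪ (holes subtracted) = 50 415 000 mm⁴.
Repeating about the centroidal y-axis gives I_y = 41 785 000 mm⁴.
Polar second moment: J = I_x + I_y = 92 200 000 mm⁴.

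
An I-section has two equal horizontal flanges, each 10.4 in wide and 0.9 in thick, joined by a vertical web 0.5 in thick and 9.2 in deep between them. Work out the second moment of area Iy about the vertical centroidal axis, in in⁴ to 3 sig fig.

Iy ≈ 169 in⁴

Break the section into simple shapes (no overlaps), measuring from the bottom-left corner of the bounding box.
Bottom flange: 10.4 × 0.9, A = 9.36 in², x = 5.2 in, Ī = 84.365 in⁴.
Web: 0.5 × 9.2, A = 4.6 in², x = 5.2 in, Ī = 0.095833 in⁴.
Top flange: 10.4 × 0.9, A = 9.36 in², x = 5.2 in, Ī = 84.365 in⁴.
By symmetry the centroid is at mid-width, x̄ = 5.2 in.
All pieces are centred on the vertical centroidal axis, so I = ΣĪ = 168.83 in⁴.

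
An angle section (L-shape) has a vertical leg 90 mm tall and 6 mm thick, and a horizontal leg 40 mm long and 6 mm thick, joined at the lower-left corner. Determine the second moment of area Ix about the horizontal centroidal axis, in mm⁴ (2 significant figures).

Ix ≈ 6.3 × 10⁵ mm⁴

Treat the section as a set of non-overlapping primitives; coordinates are from the bounding-box lower-left.
Vertical leg: 6 × 90, A = 540 mm², y = 45 mm, Ī = 364 500 mm⁴.
Horizontal leg (remainder): 34 × 6, A = 204 mm², y = 3 mm, Ī = 612 mm⁴.
Centroid: ȳ = ΣA·y / ΣA = 33.48 mm.
Transfer each piece to the horizontal centroidal axis using Ī + A·d² with d = y − 33.48:
  vertical leg: d = 11.52 mm → contributes +436 115 mm⁴
  horizontal leg (remainder): d = -30.48 mm → contributes +190 182 mm⁴
Total I = 626 298 mm⁴.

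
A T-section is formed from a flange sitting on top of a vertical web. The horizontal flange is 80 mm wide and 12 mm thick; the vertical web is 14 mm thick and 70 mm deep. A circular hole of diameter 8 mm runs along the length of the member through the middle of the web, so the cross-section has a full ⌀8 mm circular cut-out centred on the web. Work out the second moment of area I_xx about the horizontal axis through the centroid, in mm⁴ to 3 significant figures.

Split into non-overlapping primitives; take the origin at the lower-left of the bounding box.
Flange: 80 × 12, A = 960 mm², y = 76 mm, Ī = 11 520 mm⁴.
Web: 14 × 70, A = 980 mm², y = 35 mm, Ī = 400 167 mm⁴.
Hole (subtracted): ⌀8, A = 50.265 mm², y = 35 mm, Ī = 201.06 mm⁴.
Centroid: ȳ = ΣA·y / ΣA = 55.828 mm.
Transfer each piece to the horizontal axis through the centroid using Ī + A·d² with d = y − 55.828:
  flange: d = 20.172 mm → contributes +402 141 mm⁴
  web: d = -20.828 mm → contributes +825 309 mm⁴
  hole: d = -20.828 mm → contributes −22 007 mm⁴
Total I = 1 205 443 mm⁴.

I_xx ≈ 1.21 × 10⁶ mm⁴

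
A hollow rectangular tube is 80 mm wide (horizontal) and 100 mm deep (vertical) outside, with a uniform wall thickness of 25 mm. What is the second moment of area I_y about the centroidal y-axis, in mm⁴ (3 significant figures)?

Treat the section as a set of non-overlapping primitives; coordinates are from the bounding-box lower-left.
Outer rectangle: 80 × 100, A = 8 000 mm², x = 40 mm, Ī = 4 266 667 mm⁴.
Inner void (subtracted): 30 × 50, A = 1 500 mm², x = 40 mm, Ī = 112 500 mm⁴.
By symmetry the centroid is at mid-width, x̄ = 40 mm.
All pieces are centred on the centroidal y-axis, so I = ΣĪ (holes subtracted) = 4 154 167 mm⁴.

I_y ≈ 4.15 × 10⁶ mm⁴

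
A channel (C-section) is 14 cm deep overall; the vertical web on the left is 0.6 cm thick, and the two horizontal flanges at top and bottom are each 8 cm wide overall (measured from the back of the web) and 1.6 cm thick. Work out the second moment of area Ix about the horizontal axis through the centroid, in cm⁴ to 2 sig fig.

Decompose the section into non-overlapping parts with the origin at the bottom-left of its bounding rectangle.
Web: 0.6 × 14, A = 8.4 cm², y = 7 cm, Ī = 137.2 cm⁴.
Top flange (beyond web): 7.4 × 1.6, A = 11.84 cm², y = 13.2 cm, Ī = 2.526 cm⁴.
Bottom flange (beyond web): 7.4 × 1.6, A = 11.84 cm², y = 0.8 cm, Ī = 2.526 cm⁴.
By symmetry the centroid is at mid-height, ȳ = 7 cm.
Transfer each piece to the horizontal axis through the centroid using Ī + A·d² with d = y − 7:
  web: d = 0 cm → contributes +137.2 cm⁴
  top flange (beyond web): d = 6.2 cm → contributes +457.7 cm⁴
  bottom flange (beyond web): d = -6.2 cm → contributes +457.7 cm⁴
Total I = 1 053 cm⁴.

Ix ≈ 1100 cm⁴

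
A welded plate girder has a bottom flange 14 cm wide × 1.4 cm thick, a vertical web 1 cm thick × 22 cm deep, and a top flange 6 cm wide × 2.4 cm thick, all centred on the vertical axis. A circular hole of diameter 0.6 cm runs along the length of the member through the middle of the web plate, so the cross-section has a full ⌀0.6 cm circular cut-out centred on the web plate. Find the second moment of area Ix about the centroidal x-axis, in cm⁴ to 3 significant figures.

Ix ≈ 5670 cm⁴

Decompose the section into non-overlapping parts with the origin at the bottom-left of its bounding rectangle.
Bottom plate: 14 × 1.4, A = 19.6 cm², y = 0.7 cm, Ī = 3.2013 cm⁴.
Web plate: 1 × 22, A = 22 cm², y = 12.4 cm, Ī = 887.33 cm⁴.
Top plate: 6 × 2.4, A = 14.4 cm², y = 24.6 cm, Ī = 6.912 cm⁴.
Hole (subtracted): ⌀0.6, A = 0.28274 cm², y = 12.4 cm, Ī = 0.0063617 cm⁴.
Centroid: ȳ = ΣA·y / ΣA = 11.437 cm.
Transfer each piece to the centroidal x-axis using Ī + A·d² with d = y − 11.437:
  bottom plate: d = -10.737 cm → contributes +2262.9 cm⁴
  web plate: d = 0.96272 cm → contributes +907.72 cm⁴
  top plate: d = 13.163 cm → contributes +2501.8 cm⁴
  hole: d = 0.96272 cm → contributes −0.26842 cm⁴
Total I = 5672.1 cm⁴.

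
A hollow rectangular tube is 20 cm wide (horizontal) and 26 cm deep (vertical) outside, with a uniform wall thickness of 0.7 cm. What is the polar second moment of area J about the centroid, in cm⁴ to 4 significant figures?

Break the section into simple shapes (no overlaps), measuring from the bottom-left corner of the bounding box.
Outer rectangle: 20 × 26, A = 520 cm², y = 13 cm, Ī = 29293.3 cm⁴.
Inner void (subtracted): 18.6 × 24.6, A = 457.56 cm², y = 13 cm, Ī = 23074.8 cm⁴.
By symmetry the centroid is at mid-height, ȳ = 13 cm.
All pieces are centred on the centroidal x-axis, so I = ΣĪ (holes subtracted) = 6218.58 cm⁴.
Repeating about the centroidal y-axis gives I_y = 4141.88 cm⁴.
Polar second moment: J = I_x + I_y = 10360.5 cm⁴.

J ≈ 1.036 × 10⁴ cm⁴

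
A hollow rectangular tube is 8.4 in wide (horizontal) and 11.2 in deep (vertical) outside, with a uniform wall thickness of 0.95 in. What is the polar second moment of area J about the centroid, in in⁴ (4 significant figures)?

Break the section into simple shapes (no overlaps), measuring from the bottom-left corner of the bounding box.
Outer rectangle: 8.4 × 11.2, A = 94.08 in², y = 5.6 in, Ī = 983.45 in⁴.
Inner void (subtracted): 6.5 × 9.3, A = 60.45 in², y = 5.6 in, Ī = 435.693 in⁴.
By symmetry the centroid is at mid-height, ȳ = 5.6 in.
All pieces are centred on the centroidal x-axis, so I = ΣĪ (holes subtracted) = 547.756 in⁴.
Repeating about the centroidal y-axis gives I_y = 340.356 in⁴.
Polar second moment: J = I_x + I_y = 888.112 in⁴.

J ≈ 888.1 in⁴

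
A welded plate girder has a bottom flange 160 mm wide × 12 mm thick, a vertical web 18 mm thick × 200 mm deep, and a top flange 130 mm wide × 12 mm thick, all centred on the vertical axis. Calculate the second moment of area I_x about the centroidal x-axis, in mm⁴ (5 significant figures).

I_x ≈ 5.0937 × 10⁷ mm⁴

Break the section into simple shapes (no overlaps), measuring from the bottom-left corner of the bounding box.
Bottom plate: 160 × 12, A = 1 920 mm², y = 6 mm, Ī = 23 040 mm⁴.
Web plate: 18 × 200, A = 3 600 mm², y = 112 mm, Ī = 12 000 000 mm⁴.
Top plate: 130 × 12, A = 1 560 mm², y = 218 mm, Ī = 18 720 mm⁴.
Centroid: ȳ = ΣA·y / ΣA = 106.6102 mm.
Transfer each piece to the centroidal x-axis using Ī + A·d² with d = y − 106.6102:
  bottom plate: d = -100.6102 mm → contributes +19 458 060 mm⁴
  web plate: d = 5.389831 mm → contributes +12 104 581 mm⁴
  top plate: d = 111.3898 mm → contributes +19 374 723 mm⁴
Total I = 50 937 364 mm⁴.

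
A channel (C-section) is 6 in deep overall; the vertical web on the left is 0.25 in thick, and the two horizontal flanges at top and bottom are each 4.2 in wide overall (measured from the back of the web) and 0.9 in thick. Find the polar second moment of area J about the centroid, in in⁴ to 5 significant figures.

Decompose the section into non-overlapping parts with the origin at the bottom-left of its bounding rectangle.
Web: 0.25 × 6, A = 1.5 in², y = 3 in, Ī = 4.5 in⁴.
Top flange (beyond web): 3.95 × 0.9, A = 3.555 in², y = 5.55 in, Ī = 0.2399625 in⁴.
Bottom flange (beyond web): 3.95 × 0.9, A = 3.555 in², y = 0.45 in, Ī = 0.2399625 in⁴.
By symmetry the centroid is at mid-height, ȳ = 3 in.
Transfer each piece to the centroidal x-axis using Ī + A·d² with d = y − 3:
  web: d = 0 in → contributes +4.5 in⁴
  top flange (beyond web): d = 2.55 in → contributes +23.35635 in⁴
  bottom flange (beyond web): d = -2.55 in → contributes +23.35635 in⁴
Total I = 51.2127 in⁴.
For the y-axis: x̄ = 1.859146 in.
Repeating about the centroidal y-axis gives I_y = 14.71485 in⁴.
Polar second moment: J = I_x + I_y = 65.92755 in⁴.

J ≈ 65.928 in⁴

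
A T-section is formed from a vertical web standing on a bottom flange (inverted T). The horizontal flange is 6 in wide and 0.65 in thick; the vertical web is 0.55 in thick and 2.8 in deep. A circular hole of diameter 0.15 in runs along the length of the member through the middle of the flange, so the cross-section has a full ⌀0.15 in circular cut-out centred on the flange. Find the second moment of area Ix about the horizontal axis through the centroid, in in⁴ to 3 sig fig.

Break the section into simple shapes (no overlaps), measuring from the bottom-left corner of the bounding box.
Flange: 6 × 0.65, A = 3.9 in², y = 0.325 in, Ī = 0.13731 in⁴.
Web: 0.55 × 2.8, A = 1.54 in², y = 2.05 in, Ī = 1.0061 in⁴.
Hole (subtracted): ⌀0.15, A = 0.017671 in², y = 0.325 in, Ī = 0.00002485 in⁴.
Centroid: ȳ = ΣA·y / ΣA = 0.81492 in.
Transfer each piece to the horizontal axis through the centroid using Ī + A·d² with d = y − 0.81492:
  flange: d = -0.48992 in → contributes +1.0734 in⁴
  web: d = 1.2351 in → contributes +3.3553 in⁴
  hole: d = -0.48992 in → contributes −0.0042664 in⁴
Total I = 4.4244 in⁴.

Ix ≈ 4.42 in⁴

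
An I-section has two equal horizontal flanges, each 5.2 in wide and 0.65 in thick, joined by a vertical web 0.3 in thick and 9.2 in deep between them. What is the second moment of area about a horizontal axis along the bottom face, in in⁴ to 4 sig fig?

Treat the section as a set of non-overlapping primitives; coordinates are from the bounding-box lower-left.
Bottom flange: 5.2 × 0.65, A = 3.38 in², y = 0.325 in, Ī = 0.119004 in⁴.
Web: 0.3 × 9.2, A = 2.76 in², y = 5.25 in, Ī = 19.4672 in⁴.
Top flange: 5.2 × 0.65, A = 3.38 in², y = 10.175 in, Ī = 0.119004 in⁴.
Transfer each piece to the bottom edge using Ī + A·d² with d = y − 0:
  bottom flange: d = 0.325 in → contributes +0.476017 in⁴
  web: d = 5.25 in → contributes +95.5397 in⁴
  top flange: d = 10.175 in → contributes +350.053 in⁴
Total I = 446.068 in⁴.

I_base ≈ 446.1 in⁴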